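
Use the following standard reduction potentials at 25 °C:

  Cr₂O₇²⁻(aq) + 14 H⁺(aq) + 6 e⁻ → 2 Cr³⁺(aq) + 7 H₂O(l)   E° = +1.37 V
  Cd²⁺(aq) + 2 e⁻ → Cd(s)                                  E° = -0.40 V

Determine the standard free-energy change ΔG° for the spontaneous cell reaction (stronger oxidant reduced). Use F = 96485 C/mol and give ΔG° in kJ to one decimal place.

Cr₂O₇²⁻/Cr³⁺ (E° = +1.37 V) is the cathode; Cd²⁺/Cd (E° = -0.40 V) is the anode, so E°cell = +1.77 V.
Balancing electrons gives n = 6 (lcm of 6 and 2).
ΔG° = −nFE° = −(6)(96485)(+1.77) = -1,024,671 J = -1024.7 kJ.

-1024.7 kJ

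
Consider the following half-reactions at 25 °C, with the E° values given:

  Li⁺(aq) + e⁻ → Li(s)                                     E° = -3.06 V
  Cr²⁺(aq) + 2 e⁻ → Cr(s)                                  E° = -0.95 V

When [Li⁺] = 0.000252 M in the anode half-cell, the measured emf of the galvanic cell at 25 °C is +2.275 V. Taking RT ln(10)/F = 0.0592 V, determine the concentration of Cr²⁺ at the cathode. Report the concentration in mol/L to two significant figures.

Cr²⁺/Cr is the cathode, Li⁺/Li the anode: E°cell = +2.11 V, n = 2.
Overall reaction: Cr²⁺(aq) + 2 Li(s) → Cr(s) + 2 Li⁺(aq); Q = [Li⁺]^2/[Cr²⁺]^1.
From E = E° − (0.0592/n) log Q: log Q = (E° − E)·n/0.0592 = (+2.11 − (+2.275))·2/0.0592 = -5.5743.
So 1·log[Cr²⁺] = 2·log(0.000252) − log Q = -7.1972 − (-5.5743) = -1.6229; [Cr²⁺] = 10^(-1.6229) ≈ 0.024 M.

0.024 M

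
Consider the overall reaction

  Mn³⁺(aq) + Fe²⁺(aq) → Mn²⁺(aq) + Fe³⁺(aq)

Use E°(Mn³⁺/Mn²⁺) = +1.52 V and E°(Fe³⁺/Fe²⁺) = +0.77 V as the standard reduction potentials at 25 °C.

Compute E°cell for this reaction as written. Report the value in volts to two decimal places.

+0.75 V

The Mn³⁺/Mn²⁺ couple has the higher reduction potential, so it is the cathode; Fe³⁺/Fe²⁺ is oxidised at the anode.
E°cell = E°(cathode) − E°(anode) = (+1.52) − (+0.77) = +0.75 V.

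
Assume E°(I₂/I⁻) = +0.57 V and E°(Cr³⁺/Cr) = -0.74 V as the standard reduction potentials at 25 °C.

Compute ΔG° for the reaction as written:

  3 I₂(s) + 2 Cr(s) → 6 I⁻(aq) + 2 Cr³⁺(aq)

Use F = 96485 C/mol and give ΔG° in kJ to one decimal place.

-758.4 kJ

As written, I₂/I⁻ is reduced (cathode) and Cr³⁺/Cr is oxidised (anode), so E°cell = (+0.57) − (-0.74) = +1.31 V.
Balancing electrons gives n = 6.
ΔG° = −nFE° = −(6)(96485)(+1.31) = -758,372 J = -758.4 kJ.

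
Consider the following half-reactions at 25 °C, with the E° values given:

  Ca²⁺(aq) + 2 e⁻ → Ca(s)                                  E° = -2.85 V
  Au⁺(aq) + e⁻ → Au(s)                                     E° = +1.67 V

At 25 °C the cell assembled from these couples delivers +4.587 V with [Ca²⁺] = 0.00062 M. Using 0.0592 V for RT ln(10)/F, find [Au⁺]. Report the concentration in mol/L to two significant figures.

Au⁺/Au is the cathode, Ca²⁺/Ca the anode: E°cell = +4.52 V, n = 2.
Overall reaction: 2 Au⁺(aq) + Ca(s) → 2 Au(s) + Ca²⁺(aq); Q = [Ca²⁺]^1/[Au⁺]^2.
From E = E° − (0.0592/n) log Q: log Q = (E° − E)·n/0.0592 = (+4.52 − (+4.587))·2/0.0592 = -2.2635.
So 2·log[Au⁺] = 1·log(0.00062) − log Q = -3.2076 − (-2.2635) = -0.9441; log[Au⁺] = -0.9441 / 2 = -0.4721; [Au⁺] = 10^(-0.4721) ≈ 0.34 M.

0.34 M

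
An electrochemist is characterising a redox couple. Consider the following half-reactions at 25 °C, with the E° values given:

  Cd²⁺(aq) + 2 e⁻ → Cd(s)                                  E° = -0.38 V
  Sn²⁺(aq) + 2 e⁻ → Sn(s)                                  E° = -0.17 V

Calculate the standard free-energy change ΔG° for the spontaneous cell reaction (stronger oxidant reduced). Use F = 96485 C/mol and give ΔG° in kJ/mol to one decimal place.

Sn²⁺/Sn (E° = -0.17 V) is the cathode; Cd²⁺/Cd (E° = -0.38 V) is the anode, so E°cell = +0.21 V.
Balancing electrons gives n = 2 (lcm of 2 and 2).
ΔG° = −nFE° = −(2)(96485)(+0.21) = -40,524 J = -40.5 kJ/mol.

-40.5 kJ/mol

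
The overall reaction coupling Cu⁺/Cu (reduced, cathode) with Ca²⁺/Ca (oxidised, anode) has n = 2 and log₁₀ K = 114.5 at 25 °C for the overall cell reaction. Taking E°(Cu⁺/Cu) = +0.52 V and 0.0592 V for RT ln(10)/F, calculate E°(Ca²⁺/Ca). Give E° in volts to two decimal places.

E°cell = (0.0592/n)·log K = (0.0592/2)(114.5) = +3.389 V.
Since Cu⁺/Cu is the cathode and Ca²⁺/Ca the anode, E°cell = E°(Cu⁺/Cu) − E°(Ca²⁺/Ca).
So E°(Ca²⁺/Ca) = E°(Cu⁺/Cu) − E°cell = (+0.52) − (+3.389) = -2.87 V.

-2.87 V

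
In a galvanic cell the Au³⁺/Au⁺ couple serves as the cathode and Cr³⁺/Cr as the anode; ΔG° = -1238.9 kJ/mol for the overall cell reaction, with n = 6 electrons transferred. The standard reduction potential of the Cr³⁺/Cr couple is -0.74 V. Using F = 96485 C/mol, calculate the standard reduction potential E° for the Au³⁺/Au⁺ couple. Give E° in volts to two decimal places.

+1.40 V

E°cell = −ΔG°/(nF) = −(-1238.9×10³)/((6)(96485)) = +2.140 V.
Since Au³⁺/Au⁺ is the cathode and Cr³⁺/Cr the anode, E°cell = E°(Au³⁺/Au⁺) − E°(Cr³⁺/Cr).
So E°(Au³⁺/Au⁺) = E°cell + E°(Cr³⁺/Cr) = +2.140 + (-0.74) = +1.40 V.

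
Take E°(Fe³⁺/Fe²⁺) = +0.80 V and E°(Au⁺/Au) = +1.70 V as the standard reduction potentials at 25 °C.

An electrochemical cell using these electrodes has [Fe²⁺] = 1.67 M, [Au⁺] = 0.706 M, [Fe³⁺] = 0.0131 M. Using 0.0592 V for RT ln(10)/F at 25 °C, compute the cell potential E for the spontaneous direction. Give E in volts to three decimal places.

Au⁺/Au is the cathode (higher E°), Fe³⁺/Fe²⁺ the anode: E°cell = +1.70 − (+0.80) = +0.90 V, n = 1.
Overall: Au⁺(aq) + Fe²⁺(aq) → Au(s) + Fe³⁺(aq)
Q = [Fe³⁺] / ([Au⁺]·[Fe²⁺]); log Q = -1.954.
E = E° − (0.0592/n) log Q = +0.90 − (0.0592/1)(-1.954) = +1.016 V.

+1.016 V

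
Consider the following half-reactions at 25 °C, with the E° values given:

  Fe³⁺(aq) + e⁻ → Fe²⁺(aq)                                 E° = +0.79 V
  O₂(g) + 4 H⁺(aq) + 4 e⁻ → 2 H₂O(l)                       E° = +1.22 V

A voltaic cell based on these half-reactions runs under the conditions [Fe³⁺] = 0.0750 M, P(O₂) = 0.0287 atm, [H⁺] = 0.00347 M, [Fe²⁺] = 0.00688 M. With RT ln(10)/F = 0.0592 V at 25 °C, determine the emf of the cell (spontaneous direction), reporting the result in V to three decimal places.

+0.200 V

O₂/H₂O is the cathode (higher E°), Fe³⁺/Fe²⁺ the anode: E°cell = +1.22 − (+0.79) = +0.43 V, n = 4.
Overall: O₂(g) + 4 H⁺(aq) + 4 Fe²⁺(aq) → 2 H₂O(l) + 4 Fe³⁺(aq)
Q = [Fe³⁺]^4 / (P(O₂)·[H⁺]^4·[Fe²⁺]^4); log Q = 15.531.
E = E° − (0.0592/n) log Q = +0.43 − (0.0592/4)(15.531) = +0.200 V.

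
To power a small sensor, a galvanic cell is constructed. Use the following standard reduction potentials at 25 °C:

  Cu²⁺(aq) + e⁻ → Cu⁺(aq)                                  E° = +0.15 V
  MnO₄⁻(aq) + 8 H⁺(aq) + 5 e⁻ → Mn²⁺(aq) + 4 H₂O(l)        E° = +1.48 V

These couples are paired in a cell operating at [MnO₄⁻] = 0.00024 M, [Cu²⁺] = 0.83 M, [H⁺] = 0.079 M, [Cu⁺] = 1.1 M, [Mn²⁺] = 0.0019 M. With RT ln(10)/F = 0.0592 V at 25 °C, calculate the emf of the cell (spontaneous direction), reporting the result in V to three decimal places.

+1.222 V

MnO₄⁻/Mn²⁺ is the cathode (higher E°), Cu²⁺/Cu⁺ the anode: E°cell = +1.48 − (+0.15) = +1.33 V, n = 5.
Overall: MnO₄⁻(aq) + 8 H⁺(aq) + 5 Cu⁺(aq) → Mn²⁺(aq) + 4 H₂O(l) + 5 Cu²⁺(aq)
Q = [Mn²⁺]·[Cu²⁺]^5 / ([MnO₄⁻]·[H⁺]^8·[Cu⁺]^5); log Q = 9.106.
E = E° − (0.0592/n) log Q = +1.33 − (0.0592/5)(9.106) = +1.222 V.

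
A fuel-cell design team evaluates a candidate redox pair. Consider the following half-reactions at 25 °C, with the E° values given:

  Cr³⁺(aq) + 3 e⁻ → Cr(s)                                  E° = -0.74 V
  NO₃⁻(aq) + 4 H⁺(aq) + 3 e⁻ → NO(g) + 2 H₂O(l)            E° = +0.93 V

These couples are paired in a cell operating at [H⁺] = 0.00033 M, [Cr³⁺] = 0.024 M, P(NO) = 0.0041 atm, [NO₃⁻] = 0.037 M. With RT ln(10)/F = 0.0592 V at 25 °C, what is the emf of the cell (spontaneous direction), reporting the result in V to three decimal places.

NO₃⁻/NO is the cathode (higher E°), Cr³⁺/Cr the anode: E°cell = +0.93 − (-0.74) = +1.67 V, n = 3.
Overall: NO₃⁻(aq) + 4 H⁺(aq) + Cr(s) → NO(g) + 2 H₂O(l) + Cr³⁺(aq)
Q = P(NO)·[Cr³⁺] / ([NO₃⁻]·[H⁺]^4); log Q = 11.351.
E = E° − (0.0592/n) log Q = +1.67 − (0.0592/3)(11.351) = +1.446 V.

+1.446 V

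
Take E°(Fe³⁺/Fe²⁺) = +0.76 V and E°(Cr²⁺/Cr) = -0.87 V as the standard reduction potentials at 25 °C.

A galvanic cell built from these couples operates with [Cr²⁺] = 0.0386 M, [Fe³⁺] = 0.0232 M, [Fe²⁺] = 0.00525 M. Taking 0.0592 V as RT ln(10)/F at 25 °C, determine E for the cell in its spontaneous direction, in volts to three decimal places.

Fe³⁺/Fe²⁺ is the cathode (higher E°), Cr²⁺/Cr the anode: E°cell = +0.76 − (-0.87) = +1.63 V, n = 2.
Overall: 2 Fe³⁺(aq) + Cr(s) → 2 Fe²⁺(aq) + Cr²⁺(aq)
Q = [Fe²⁺]^2·[Cr²⁺] / ([Fe³⁺]^2); log Q = -2.704.
E = E° − (0.0592/n) log Q = +1.63 − (0.0592/2)(-2.704) = +1.710 V.

+1.710 V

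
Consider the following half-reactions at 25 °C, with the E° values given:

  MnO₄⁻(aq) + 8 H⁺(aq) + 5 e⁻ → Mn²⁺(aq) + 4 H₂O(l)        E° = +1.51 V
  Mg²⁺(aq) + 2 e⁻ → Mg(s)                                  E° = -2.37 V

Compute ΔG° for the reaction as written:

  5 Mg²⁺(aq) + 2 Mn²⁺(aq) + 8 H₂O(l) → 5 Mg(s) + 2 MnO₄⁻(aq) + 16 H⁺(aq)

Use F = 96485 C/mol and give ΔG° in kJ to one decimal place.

+3743.6 kJ

As written, Mg²⁺/Mg is reduced (cathode) and MnO₄⁻/Mn²⁺ is oxidised (anode), so E°cell = (-2.37) − (+1.51) = -3.88 V.
Balancing electrons gives n = 10.
ΔG° = −nFE° = −(10)(96485)(-3.88) = 3,743,618 J = +3743.6 kJ.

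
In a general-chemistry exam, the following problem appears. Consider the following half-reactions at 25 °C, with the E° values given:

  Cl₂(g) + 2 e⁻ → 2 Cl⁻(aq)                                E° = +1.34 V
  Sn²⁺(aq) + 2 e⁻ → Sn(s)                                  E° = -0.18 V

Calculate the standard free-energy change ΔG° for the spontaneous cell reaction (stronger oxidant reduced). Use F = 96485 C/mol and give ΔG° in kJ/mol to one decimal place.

-293.3 kJ/mol

Cl₂/Cl⁻ (E° = +1.34 V) is the cathode; Sn²⁺/Sn (E° = -0.18 V) is the anode, so E°cell = +1.52 V.
Balancing electrons gives n = 2 (lcm of 2 and 2).
ΔG° = −nFE° = −(2)(96485)(+1.52) = -293,314 J = -293.3 kJ/mol.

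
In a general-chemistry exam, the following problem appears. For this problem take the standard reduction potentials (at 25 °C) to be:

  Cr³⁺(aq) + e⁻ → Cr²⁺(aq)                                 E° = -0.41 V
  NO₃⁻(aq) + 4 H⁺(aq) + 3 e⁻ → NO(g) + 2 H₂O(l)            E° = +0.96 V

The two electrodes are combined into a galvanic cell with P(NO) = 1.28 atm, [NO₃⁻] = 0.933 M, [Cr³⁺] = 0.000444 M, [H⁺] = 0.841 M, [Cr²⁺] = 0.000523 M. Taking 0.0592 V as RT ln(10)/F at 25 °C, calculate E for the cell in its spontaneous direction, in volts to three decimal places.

+1.366 V

NO₃⁻/NO is the cathode (higher E°), Cr³⁺/Cr²⁺ the anode: E°cell = +0.96 − (-0.41) = +1.37 V, n = 3.
Overall: NO₃⁻(aq) + 4 H⁺(aq) + 3 Cr²⁺(aq) → NO(g) + 2 H₂O(l) + 3 Cr³⁺(aq)
Q = P(NO)·[Cr³⁺]^3 / ([NO₃⁻]·[H⁺]^4·[Cr²⁺]^3); log Q = 0.225.
E = E° − (0.0592/n) log Q = +1.37 − (0.0592/3)(0.225) = +1.366 V.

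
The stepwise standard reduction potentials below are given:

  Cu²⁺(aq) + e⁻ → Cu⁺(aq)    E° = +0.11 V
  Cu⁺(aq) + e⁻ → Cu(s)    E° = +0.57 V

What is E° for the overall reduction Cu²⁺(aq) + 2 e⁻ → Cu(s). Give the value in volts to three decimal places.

+0.340 V

Adding the free-energy changes (−nFE°) of the two steps gives −n₃FE°₃ = −n₁FE°₁ − n₂FE°₂.
E°₃ = (1×+0.11 + 1×+0.57) / 2 = (+0.680) / 2 = +0.340 V.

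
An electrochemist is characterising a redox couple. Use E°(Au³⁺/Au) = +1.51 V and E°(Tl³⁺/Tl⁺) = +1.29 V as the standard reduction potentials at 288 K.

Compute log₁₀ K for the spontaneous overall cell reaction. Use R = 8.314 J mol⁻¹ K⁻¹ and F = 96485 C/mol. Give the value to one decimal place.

Cathode: Au³⁺/Au; anode: Tl³⁺/Tl⁺. E°cell = (+1.51) − (+1.29) = +0.22 V, with n = 6.
ΔG° = −nFE° = −RT ln K, so ln K = nFE°/(RT) = (6)(96485)(+0.22) / ((8.314)(288)) = 53.190.
log₁₀ K = 53.190 / ln 10 = 23.1.

23.1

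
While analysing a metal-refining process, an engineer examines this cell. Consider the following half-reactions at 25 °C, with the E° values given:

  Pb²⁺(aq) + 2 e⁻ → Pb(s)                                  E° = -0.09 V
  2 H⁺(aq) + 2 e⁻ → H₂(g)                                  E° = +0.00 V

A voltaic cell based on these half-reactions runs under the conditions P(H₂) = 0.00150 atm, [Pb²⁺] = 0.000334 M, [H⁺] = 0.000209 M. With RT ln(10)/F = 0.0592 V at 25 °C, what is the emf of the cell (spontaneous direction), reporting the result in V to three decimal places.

H⁺/H₂ is the cathode (higher E°), Pb²⁺/Pb the anode: E°cell = +0.00 − (-0.09) = +0.09 V, n = 2.
Overall: 2 H⁺(aq) + Pb(s) → H₂(g) + Pb²⁺(aq)
Q = P(H₂)·[Pb²⁺] / ([H⁺]^2); log Q = 1.060.
E = E° − (0.0592/n) log Q = +0.09 − (0.0592/2)(1.060) = +0.059 V.

+0.059 V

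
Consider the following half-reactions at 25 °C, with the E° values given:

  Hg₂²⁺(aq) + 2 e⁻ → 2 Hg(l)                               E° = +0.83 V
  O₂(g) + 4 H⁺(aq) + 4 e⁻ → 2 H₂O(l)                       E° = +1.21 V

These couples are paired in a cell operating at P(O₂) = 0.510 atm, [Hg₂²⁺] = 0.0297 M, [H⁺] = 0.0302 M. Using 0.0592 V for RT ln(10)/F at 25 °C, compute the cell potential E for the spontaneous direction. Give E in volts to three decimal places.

O₂/H₂O is the cathode (higher E°), Hg₂²⁺/Hg the anode: E°cell = +1.21 − (+0.83) = +0.38 V, n = 4.
Overall: O₂(g) + 4 H⁺(aq) + 4 Hg(l) → 2 H₂O(l) + 2 Hg₂²⁺(aq)
Q = [Hg₂²⁺]^2 / (P(O₂)·[H⁺]^4); log Q = 3.318.
E = E° − (0.0592/n) log Q = +0.38 − (0.0592/4)(3.318) = +0.331 V.

+0.331 V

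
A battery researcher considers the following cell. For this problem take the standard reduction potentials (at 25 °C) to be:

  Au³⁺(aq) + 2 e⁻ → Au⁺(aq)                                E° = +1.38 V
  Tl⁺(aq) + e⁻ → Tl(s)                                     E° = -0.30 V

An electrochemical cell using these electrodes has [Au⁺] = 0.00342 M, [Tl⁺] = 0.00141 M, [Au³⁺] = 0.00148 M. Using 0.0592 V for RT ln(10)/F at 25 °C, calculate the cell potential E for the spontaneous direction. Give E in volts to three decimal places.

Au³⁺/Au⁺ is the cathode (higher E°), Tl⁺/Tl the anode: E°cell = +1.38 − (-0.30) = +1.68 V, n = 2.
Overall: Au³⁺(aq) + 2 Tl(s) → Au⁺(aq) + 2 Tl⁺(aq)
Q = [Au⁺]·[Tl⁺]^2 / ([Au³⁺]); log Q = -5.338.
E = E° − (0.0592/n) log Q = +1.68 − (0.0592/2)(-5.338) = +1.838 V.

+1.838 V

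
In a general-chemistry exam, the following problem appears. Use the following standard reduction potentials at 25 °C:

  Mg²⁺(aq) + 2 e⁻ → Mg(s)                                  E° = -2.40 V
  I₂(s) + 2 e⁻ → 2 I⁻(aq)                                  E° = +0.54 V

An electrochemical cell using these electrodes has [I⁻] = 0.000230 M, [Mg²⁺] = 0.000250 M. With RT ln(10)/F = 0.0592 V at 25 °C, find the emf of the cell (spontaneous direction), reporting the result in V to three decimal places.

+3.262 V

I₂/I⁻ is the cathode (higher E°), Mg²⁺/Mg the anode: E°cell = +0.54 − (-2.40) = +2.94 V, n = 2.
Overall: I₂(s) + Mg(s) → 2 I⁻(aq) + Mg²⁺(aq)
Q = [I⁻]^2·[Mg²⁺]; log Q = -10.879.
E = E° − (0.0592/n) log Q = +2.94 − (0.0592/2)(-10.879) = +3.262 V.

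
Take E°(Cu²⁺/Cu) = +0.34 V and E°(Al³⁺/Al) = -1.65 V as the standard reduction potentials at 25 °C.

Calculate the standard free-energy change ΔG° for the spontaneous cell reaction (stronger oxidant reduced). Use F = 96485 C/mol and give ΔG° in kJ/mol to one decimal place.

Cu²⁺/Cu (E° = +0.34 V) is the cathode; Al³⁺/Al (E° = -1.65 V) is the anode, so E°cell = +1.99 V.
Balancing electrons gives n = 6 (lcm of 2 and 3).
ΔG° = −nFE° = −(6)(96485)(+1.99) = -1,152,031 J = -1152.0 kJ/mol.

-1152.0 kJ/mol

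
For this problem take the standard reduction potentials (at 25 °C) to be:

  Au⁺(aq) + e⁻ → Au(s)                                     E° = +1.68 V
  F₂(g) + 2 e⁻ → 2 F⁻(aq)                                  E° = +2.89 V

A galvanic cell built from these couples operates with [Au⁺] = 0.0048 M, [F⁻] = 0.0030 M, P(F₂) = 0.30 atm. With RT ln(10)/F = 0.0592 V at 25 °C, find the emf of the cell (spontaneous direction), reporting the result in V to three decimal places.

+1.481 V

F₂/F⁻ is the cathode (higher E°), Au⁺/Au the anode: E°cell = +2.89 − (+1.68) = +1.21 V, n = 2.
Overall: F₂(g) + 2 Au(s) → 2 F⁻(aq) + 2 Au⁺(aq)
Q = [F⁻]^2·[Au⁺]^2 / (P(F₂)); log Q = -9.160.
E = E° − (0.0592/n) log Q = +1.21 − (0.0592/2)(-9.160) = +1.481 V.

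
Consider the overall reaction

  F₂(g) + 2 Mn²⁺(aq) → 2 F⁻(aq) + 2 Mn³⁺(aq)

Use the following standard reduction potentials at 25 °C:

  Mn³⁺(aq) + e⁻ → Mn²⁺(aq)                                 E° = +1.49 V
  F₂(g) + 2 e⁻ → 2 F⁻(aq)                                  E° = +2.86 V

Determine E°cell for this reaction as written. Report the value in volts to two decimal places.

The F₂/F⁻ couple has the higher reduction potential, so it is the cathode; Mn³⁺/Mn²⁺ is oxidised at the anode.
E°cell = E°(cathode) − E°(anode) = (+2.86) − (+1.49) = +1.37 V.
Since E°cell > 0, the reaction is spontaneous under standard conditions.

+1.37 V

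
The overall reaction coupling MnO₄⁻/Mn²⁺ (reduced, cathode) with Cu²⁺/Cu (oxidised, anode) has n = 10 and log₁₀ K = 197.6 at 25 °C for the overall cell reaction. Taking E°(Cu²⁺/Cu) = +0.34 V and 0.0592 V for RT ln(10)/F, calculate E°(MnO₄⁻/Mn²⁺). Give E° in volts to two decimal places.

+1.51 V

E°cell = (0.0592/n)·log K = (0.0592/10)(197.6) = +1.170 V.
Since MnO₄⁻/Mn²⁺ is the cathode and Cu²⁺/Cu the anode, E°cell = E°(MnO₄⁻/Mn²⁺) − E°(Cu²⁺/Cu).
So E°(MnO₄⁻/Mn²⁺) = E°cell + E°(Cu²⁺/Cu) = +1.170 + (+0.34) = +1.51 V.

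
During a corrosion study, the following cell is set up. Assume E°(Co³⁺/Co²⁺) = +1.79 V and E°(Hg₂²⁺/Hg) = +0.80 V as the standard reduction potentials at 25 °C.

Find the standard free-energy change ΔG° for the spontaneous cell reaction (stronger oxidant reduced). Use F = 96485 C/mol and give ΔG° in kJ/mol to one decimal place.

-191.0 kJ/mol

Co³⁺/Co²⁺ (E° = +1.79 V) is the cathode; Hg₂²⁺/Hg (E° = +0.80 V) is the anode, so E°cell = +0.99 V.
Balancing electrons gives n = 2 (lcm of 1 and 2).
ΔG° = −nFE° = −(2)(96485)(+0.99) = -191,040 J = -191.0 kJ/mol.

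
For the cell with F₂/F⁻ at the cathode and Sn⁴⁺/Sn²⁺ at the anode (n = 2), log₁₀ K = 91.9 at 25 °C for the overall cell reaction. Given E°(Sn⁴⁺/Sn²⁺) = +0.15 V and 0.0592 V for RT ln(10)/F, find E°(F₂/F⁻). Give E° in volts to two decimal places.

E°cell = (0.0592/n)·log K = (0.0592/2)(91.9) = +2.720 V.
Since F₂/F⁻ is the cathode and Sn⁴⁺/Sn²⁺ the anode, E°cell = E°(F₂/F⁻) − E°(Sn⁴⁺/Sn²⁺).
So E°(F₂/F⁻) = E°cell + E°(Sn⁴⁺/Sn²⁺) = +2.720 + (+0.15) = +2.87 V.

+2.87 V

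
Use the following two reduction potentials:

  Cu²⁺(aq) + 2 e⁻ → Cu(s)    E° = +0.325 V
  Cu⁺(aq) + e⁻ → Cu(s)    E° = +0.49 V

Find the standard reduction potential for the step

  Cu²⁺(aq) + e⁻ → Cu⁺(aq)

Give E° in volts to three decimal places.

Sequential free energies add, so n₃E°₃ = n₁E°₁ + n₂E°₂.
With n₃ = 2, and the known step contributing 1×(+0.49) V, the unknown satisfies 1·E° = 2×(+0.325) − 1×(+0.49) = +0.160.
E° = +0.160 / 1 = +0.160 V.

+0.160 V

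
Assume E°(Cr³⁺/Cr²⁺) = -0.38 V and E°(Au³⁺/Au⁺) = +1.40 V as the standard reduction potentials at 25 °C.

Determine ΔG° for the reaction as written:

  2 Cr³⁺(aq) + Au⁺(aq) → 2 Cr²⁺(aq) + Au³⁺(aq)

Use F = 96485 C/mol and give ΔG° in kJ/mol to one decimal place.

+343.5 kJ/mol

As written, Cr³⁺/Cr²⁺ is reduced (cathode) and Au³⁺/Au⁺ is oxidised (anode), so E°cell = (-0.38) − (+1.40) = -1.78 V.
Balancing electrons gives n = 2.
ΔG° = −nFE° = −(2)(96485)(-1.78) = 343,487 J = +343.5 kJ/mol.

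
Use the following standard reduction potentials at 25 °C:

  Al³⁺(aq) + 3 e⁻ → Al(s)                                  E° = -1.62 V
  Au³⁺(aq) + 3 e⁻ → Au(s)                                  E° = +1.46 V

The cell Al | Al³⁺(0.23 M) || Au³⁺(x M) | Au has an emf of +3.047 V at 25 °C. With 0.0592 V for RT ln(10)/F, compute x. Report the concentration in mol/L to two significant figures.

0.0049 M

Au³⁺/Au is the cathode, Al³⁺/Al the anode: E°cell = +3.08 V, n = 3.
Overall reaction: Au³⁺(aq) + Al(s) → Au(s) + Al³⁺(aq); Q = [Al³⁺]^1/[Au³⁺]^1.
From E = E° − (0.0592/n) log Q: log Q = (E° − E)·n/0.0592 = (+3.08 − (+3.047))·3/0.0592 = 1.6723.
So 1·log[Au³⁺] = 1·log(0.23) − log Q = -0.6383 − (1.6723) = -2.3106; [Au³⁺] = 10^(-2.3106) ≈ 0.0049 M.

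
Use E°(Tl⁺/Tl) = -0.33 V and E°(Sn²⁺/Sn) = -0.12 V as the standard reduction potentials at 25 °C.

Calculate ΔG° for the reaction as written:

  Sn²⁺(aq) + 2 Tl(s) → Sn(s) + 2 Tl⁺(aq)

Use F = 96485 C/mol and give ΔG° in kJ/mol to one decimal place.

-40.5 kJ/mol

As written, Sn²⁺/Sn is reduced (cathode) and Tl⁺/Tl is oxidised (anode), so E°cell = (-0.12) − (-0.33) = +0.21 V.
Balancing electrons gives n = 2.
ΔG° = −nFE° = −(2)(96485)(+0.21) = -40,524 J = -40.5 kJ/mol.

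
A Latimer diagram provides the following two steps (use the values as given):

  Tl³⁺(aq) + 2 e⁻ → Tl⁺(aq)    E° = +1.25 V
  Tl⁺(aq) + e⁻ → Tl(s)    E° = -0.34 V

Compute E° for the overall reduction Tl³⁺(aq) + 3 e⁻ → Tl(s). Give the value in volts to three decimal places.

+0.720 V

Since ΔG° = −nFE° is additive over sequential reductions, n₃E°₃ = n₁E°₁ + n₂E°₂.
E°₃ = (2×+1.25 + 1×-0.34) / 3 = (+2.160) / 3 = +0.720 V.
Simply averaging or adding the two E° values would be wrong; the electron-weighted sum is required.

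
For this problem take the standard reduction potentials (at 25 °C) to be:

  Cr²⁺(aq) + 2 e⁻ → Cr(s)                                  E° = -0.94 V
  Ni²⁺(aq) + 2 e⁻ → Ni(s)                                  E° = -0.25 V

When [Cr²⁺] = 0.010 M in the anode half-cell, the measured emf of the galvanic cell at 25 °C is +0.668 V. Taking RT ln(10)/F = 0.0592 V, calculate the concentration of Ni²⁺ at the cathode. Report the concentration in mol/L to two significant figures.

0.0018 M

Ni²⁺/Ni is the cathode, Cr²⁺/Cr the anode: E°cell = +0.69 V, n = 2.
Overall reaction: Ni²⁺(aq) + Cr(s) → Ni(s) + Cr²⁺(aq); Q = [Cr²⁺]^1/[Ni²⁺]^1.
From E = E° − (0.0592/n) log Q: log Q = (E° − E)·n/0.0592 = (+0.69 − (+0.668))·2/0.0592 = 0.7432.
So 1·log[Ni²⁺] = 1·log(0.01) − log Q = -2.0000 − (0.7432) = -2.7432; [Ni²⁺] = 10^(-2.7432) ≈ 0.0018 M.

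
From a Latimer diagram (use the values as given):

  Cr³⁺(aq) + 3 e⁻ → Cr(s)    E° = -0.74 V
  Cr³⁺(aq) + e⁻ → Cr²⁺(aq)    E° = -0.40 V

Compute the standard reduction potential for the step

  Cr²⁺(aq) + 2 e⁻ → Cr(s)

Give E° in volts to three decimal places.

-0.910 V

Sequential free energies add, so n₃E°₃ = n₁E°₁ + n₂E°₂.
With n₃ = 3, and the known step contributing 1×(-0.40) V, the unknown satisfies 2·E° = 3×(-0.74) − 1×(-0.40) = -1.820.
E° = -1.820 / 2 = -0.910 V.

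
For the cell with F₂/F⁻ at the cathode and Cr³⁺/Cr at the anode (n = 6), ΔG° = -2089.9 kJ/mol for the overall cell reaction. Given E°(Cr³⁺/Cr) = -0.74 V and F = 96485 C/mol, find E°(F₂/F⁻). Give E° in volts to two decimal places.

E°cell = −ΔG°/(nF) = −(-2089.9×10³)/((6)(96485)) = +3.610 V.
Since F₂/F⁻ is the cathode and Cr³⁺/Cr the anode, E°cell = E°(F₂/F⁻) − E°(Cr³⁺/Cr).
So E°(F₂/F⁻) = E°cell + E°(Cr³⁺/Cr) = +3.610 + (-0.74) = +2.87 V.

+2.87 V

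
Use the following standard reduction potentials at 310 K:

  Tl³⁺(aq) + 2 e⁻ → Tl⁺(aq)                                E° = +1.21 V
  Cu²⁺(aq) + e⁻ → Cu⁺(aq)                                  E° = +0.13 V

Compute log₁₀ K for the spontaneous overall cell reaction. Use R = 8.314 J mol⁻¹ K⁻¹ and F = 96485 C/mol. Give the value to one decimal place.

Cathode: Tl³⁺/Tl⁺; anode: Cu²⁺/Cu⁺. E°cell = (+1.21) − (+0.13) = +1.08 V, with n = 2.
ΔG° = −nFE° = −RT ln K, so ln K = nFE°/(RT) = (2)(96485)(+1.08) / ((8.314)(310)) = 80.862.
log₁₀ K = 80.862 / ln 10 = 35.1.

35.1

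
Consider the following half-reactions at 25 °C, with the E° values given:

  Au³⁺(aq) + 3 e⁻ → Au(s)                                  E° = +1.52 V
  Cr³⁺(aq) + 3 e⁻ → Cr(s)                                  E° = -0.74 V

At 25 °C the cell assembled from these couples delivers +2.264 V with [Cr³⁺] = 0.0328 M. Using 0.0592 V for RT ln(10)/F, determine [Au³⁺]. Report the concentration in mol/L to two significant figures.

Au³⁺/Au is the cathode, Cr³⁺/Cr the anode: E°cell = +2.26 V, n = 3.
Overall reaction: Au³⁺(aq) + Cr(s) → Au(s) + Cr³⁺(aq); Q = [Cr³⁺]^1/[Au³⁺]^1.
From E = E° − (0.0592/n) log Q: log Q = (E° − E)·n/0.0592 = (+2.26 − (+2.264))·3/0.0592 = -0.2027.
So 1·log[Au³⁺] = 1·log(0.0328) − log Q = -1.4841 − (-0.2027) = -1.2814; [Au³⁺] = 10^(-1.2814) ≈ 0.052 M.

0.052 M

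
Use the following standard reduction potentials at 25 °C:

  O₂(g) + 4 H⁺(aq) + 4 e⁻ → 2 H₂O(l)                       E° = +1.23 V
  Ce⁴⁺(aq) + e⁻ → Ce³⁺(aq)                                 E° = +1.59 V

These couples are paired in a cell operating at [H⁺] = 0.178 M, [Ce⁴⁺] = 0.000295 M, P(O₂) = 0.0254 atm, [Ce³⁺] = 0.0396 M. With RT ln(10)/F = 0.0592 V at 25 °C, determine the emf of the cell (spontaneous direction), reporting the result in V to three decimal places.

Ce⁴⁺/Ce³⁺ is the cathode (higher E°), O₂/H₂O the anode: E°cell = +1.59 − (+1.23) = +0.36 V, n = 4.
Overall: 4 Ce⁴⁺(aq) + 2 H₂O(l) → 4 Ce³⁺(aq) + O₂(g) + 4 H⁺(aq)
Q = [Ce³⁺]^4·P(O₂)·[H⁺]^4 / ([Ce⁴⁺]^4); log Q = 3.918.
E = E° − (0.0592/n) log Q = +0.36 − (0.0592/4)(3.918) = +0.302 V.

+0.302 V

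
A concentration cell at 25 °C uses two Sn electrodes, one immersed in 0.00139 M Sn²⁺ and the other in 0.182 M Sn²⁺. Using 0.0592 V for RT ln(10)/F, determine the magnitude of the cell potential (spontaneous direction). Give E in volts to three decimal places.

For a concentration cell E°cell = 0. The 0.182 M side is the cathode (reduction is favoured where [Sn²⁺] is higher).
With n = 2, E = −(0.0592/2) log([Sn²⁺]ₐₙ/[Sn²⁺]꜀ₐₜ) = −(0.0592/2) log(0.00139/0.182) = −(0.0592/2)(-2.117) = +0.063 V.

+0.063 V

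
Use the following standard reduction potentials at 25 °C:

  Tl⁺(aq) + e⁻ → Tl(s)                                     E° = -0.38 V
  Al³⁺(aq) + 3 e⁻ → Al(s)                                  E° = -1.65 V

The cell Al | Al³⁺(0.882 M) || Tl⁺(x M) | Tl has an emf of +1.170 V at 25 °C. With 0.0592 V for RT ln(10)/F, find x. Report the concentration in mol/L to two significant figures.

0.020 M

Tl⁺/Tl is the cathode, Al³⁺/Al the anode: E°cell = +1.27 V, n = 3.
Overall reaction: 3 Tl⁺(aq) + Al(s) → 3 Tl(s) + Al³⁺(aq); Q = [Al³⁺]^1/[Tl⁺]^3.
From E = E° − (0.0592/n) log Q: log Q = (E° − E)·n/0.0592 = (+1.27 − (+1.170))·3/0.0592 = 5.0676.
So 3·log[Tl⁺] = 1·log(0.882) − log Q = -0.0545 − (5.0676) = -5.1221; log[Tl⁺] = -5.1221 / 3 = -1.7074; [Tl⁺] = 10^(-1.7074) ≈ 0.020 M.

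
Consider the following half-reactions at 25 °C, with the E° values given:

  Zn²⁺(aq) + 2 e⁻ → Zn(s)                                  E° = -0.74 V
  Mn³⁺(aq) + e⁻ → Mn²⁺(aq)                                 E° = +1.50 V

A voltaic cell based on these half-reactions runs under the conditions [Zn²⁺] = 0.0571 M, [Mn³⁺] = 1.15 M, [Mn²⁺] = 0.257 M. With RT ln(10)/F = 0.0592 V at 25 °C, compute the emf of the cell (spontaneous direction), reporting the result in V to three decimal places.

Mn³⁺/Mn²⁺ is the cathode (higher E°), Zn²⁺/Zn the anode: E°cell = +1.50 − (-0.74) = +2.24 V, n = 2.
Overall: 2 Mn³⁺(aq) + Zn(s) → 2 Mn²⁺(aq) + Zn²⁺(aq)
Q = [Mn²⁺]^2·[Zn²⁺] / ([Mn³⁺]^2); log Q = -2.545.
E = E° − (0.0592/n) log Q = +2.24 − (0.0592/2)(-2.545) = +2.315 V.

+2.315 V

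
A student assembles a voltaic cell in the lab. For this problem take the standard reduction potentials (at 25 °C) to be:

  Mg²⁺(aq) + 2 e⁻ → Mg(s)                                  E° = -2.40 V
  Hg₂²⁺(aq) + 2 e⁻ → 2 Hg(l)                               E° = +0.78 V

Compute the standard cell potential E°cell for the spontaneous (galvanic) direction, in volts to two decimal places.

+3.18 V

The Hg₂²⁺/Hg couple has the higher reduction potential, so it is the cathode; Mg²⁺/Mg is oxidised at the anode.
E°cell = E°(cathode) − E°(anode) = (+0.78) − (-2.40) = +3.18 V.
Since E°cell > 0, the reaction is spontaneous under standard conditions.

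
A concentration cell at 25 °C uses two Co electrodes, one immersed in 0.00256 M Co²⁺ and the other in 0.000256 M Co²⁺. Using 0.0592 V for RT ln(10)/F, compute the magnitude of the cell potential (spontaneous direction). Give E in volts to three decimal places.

For a concentration cell E°cell = 0. The 0.00256 M side is the cathode (reduction is favoured where [Co²⁺] is higher).
With n = 2, E = −(0.0592/2) log([Co²⁺]ₐₙ/[Co²⁺]꜀ₐₜ) = −(0.0592/2) log(0.000256/0.00256) = −(0.0592/2)(-1.000) = +0.030 V.

+0.030 V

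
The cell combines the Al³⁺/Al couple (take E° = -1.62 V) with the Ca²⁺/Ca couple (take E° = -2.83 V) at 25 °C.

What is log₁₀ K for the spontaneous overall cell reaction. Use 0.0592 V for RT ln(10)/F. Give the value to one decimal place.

122.6

Cathode: Al³⁺/Al; anode: Ca²⁺/Ca. E°cell = +1.21 V, n = 6.
log K = nE°cell / 0.0592 = (6)(+1.21) / 0.0592 = 122.6.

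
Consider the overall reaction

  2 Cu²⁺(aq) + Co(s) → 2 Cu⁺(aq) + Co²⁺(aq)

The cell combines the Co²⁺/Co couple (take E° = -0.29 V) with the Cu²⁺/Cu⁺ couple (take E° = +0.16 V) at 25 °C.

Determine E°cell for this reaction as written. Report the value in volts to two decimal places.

The Cu²⁺/Cu⁺ couple has the higher reduction potential, so it is the cathode; Co²⁺/Co is oxidised at the anode.
E°cell = E°(cathode) − E°(anode) = (+0.16) − (-0.29) = +0.45 V.

+0.45 V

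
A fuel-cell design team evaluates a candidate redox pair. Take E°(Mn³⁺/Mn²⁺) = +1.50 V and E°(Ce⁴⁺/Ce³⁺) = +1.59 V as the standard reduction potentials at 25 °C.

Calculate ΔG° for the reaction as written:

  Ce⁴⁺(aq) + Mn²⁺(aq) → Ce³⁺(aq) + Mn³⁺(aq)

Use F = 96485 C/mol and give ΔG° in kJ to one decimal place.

-8.7 kJ

As written, Ce⁴⁺/Ce³⁺ is reduced (cathode) and Mn³⁺/Mn²⁺ is oxidised (anode), so E°cell = (+1.59) − (+1.50) = +0.09 V.
Balancing electrons gives n = 1.
ΔG° = −nFE° = −(1)(96485)(+0.09) = -8,684 J = -8.7 kJ.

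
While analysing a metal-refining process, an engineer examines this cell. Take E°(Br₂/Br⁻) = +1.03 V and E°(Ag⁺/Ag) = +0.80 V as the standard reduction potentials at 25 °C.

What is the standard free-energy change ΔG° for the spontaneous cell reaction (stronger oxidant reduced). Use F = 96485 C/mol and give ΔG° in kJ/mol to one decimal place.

-44.4 kJ/mol

Br₂/Br⁻ (E° = +1.03 V) is the cathode; Ag⁺/Ag (E° = +0.80 V) is the anode, so E°cell = +0.23 V.
Balancing electrons gives n = 2 (lcm of 2 and 1).
ΔG° = −nFE° = −(2)(96485)(+0.23) = -44,383 J = -44.4 kJ/mol.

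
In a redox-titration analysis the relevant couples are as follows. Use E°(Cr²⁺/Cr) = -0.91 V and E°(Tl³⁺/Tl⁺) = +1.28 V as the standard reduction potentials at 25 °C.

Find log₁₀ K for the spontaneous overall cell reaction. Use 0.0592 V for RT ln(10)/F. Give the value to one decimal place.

74.0

Cathode: Tl³⁺/Tl⁺; anode: Cr²⁺/Cr. E°cell = +2.19 V, n = 2.
log K = nE°cell / 0.0592 = (2)(+2.19) / 0.0592 = 74.0.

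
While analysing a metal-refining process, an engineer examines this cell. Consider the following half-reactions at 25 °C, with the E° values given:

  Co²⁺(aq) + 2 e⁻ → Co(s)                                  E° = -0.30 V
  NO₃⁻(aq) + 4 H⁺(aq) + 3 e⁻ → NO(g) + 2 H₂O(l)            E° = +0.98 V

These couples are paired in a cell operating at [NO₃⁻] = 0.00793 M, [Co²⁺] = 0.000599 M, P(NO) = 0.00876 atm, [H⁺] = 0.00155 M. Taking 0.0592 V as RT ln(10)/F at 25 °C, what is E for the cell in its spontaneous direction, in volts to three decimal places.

+1.153 V

NO₃⁻/NO is the cathode (higher E°), Co²⁺/Co the anode: E°cell = +0.98 − (-0.30) = +1.28 V, n = 6.
Overall: 2 NO₃⁻(aq) + 8 H⁺(aq) + 3 Co(s) → 2 NO(g) + 4 H₂O(l) + 3 Co²⁺(aq)
Q = P(NO)^2·[Co²⁺]^3 / ([NO₃⁻]^2·[H⁺]^8); log Q = 12.896.
E = E° − (0.0592/n) log Q = +1.28 − (0.0592/6)(12.896) = +1.153 V.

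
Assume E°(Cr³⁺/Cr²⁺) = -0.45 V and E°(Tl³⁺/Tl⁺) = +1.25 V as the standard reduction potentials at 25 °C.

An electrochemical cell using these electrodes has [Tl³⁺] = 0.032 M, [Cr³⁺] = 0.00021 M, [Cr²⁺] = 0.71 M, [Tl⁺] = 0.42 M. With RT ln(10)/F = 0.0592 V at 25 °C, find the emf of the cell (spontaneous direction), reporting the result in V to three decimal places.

+1.876 V

Tl³⁺/Tl⁺ is the cathode (higher E°), Cr³⁺/Cr²⁺ the anode: E°cell = +1.25 − (-0.45) = +1.70 V, n = 2.
Overall: Tl³⁺(aq) + 2 Cr²⁺(aq) → Tl⁺(aq) + 2 Cr³⁺(aq)
Q = [Tl⁺]·[Cr³⁺]^2 / ([Tl³⁺]·[Cr²⁺]^2); log Q = -5.940.
E = E° − (0.0592/n) log Q = +1.70 − (0.0592/2)(-5.940) = +1.876 V.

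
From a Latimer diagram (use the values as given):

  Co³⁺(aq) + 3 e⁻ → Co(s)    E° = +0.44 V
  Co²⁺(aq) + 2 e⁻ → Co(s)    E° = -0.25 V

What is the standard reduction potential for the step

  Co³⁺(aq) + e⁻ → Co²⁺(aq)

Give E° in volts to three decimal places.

+1.820 V

Sequential free energies add, so n₃E°₃ = n₁E°₁ + n₂E°₂.
With n₃ = 3, and the known step contributing 2×(-0.25) V, the unknown satisfies 1·E° = 3×(+0.44) − 2×(-0.25) = +1.820.
E° = +1.820 / 1 = +1.820 V.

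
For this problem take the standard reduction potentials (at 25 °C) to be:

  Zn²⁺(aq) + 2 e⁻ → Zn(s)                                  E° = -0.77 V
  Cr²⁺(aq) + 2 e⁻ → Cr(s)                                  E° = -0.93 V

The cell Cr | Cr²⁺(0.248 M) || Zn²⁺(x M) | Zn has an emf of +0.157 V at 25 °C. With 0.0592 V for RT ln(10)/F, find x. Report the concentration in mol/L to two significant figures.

0.20 M

Zn²⁺/Zn is the cathode, Cr²⁺/Cr the anode: E°cell = +0.16 V, n = 2.
Overall reaction: Zn²⁺(aq) + Cr(s) → Zn(s) + Cr²⁺(aq); Q = [Cr²⁺]^1/[Zn²⁺]^1.
From E = E° − (0.0592/n) log Q: log Q = (E° − E)·n/0.0592 = (+0.16 − (+0.157))·2/0.0592 = 0.1014.
So 1·log[Zn²⁺] = 1·log(0.248) − log Q = -0.6055 − (0.1014) = -0.7069; [Zn²⁺] = 10^(-0.7069) ≈ 0.20 M.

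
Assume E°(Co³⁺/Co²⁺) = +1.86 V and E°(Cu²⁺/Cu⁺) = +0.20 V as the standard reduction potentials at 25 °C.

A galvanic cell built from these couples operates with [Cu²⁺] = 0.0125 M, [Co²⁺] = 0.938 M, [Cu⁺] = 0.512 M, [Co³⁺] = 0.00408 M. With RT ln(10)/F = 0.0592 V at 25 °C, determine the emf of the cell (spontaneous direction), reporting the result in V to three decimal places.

Co³⁺/Co²⁺ is the cathode (higher E°), Cu²⁺/Cu⁺ the anode: E°cell = +1.86 − (+0.20) = +1.66 V, n = 1.
Overall: Co³⁺(aq) + Cu⁺(aq) → Co²⁺(aq) + Cu²⁺(aq)
Q = [Co²⁺]·[Cu²⁺] / ([Co³⁺]·[Cu⁺]); log Q = 0.749.
E = E° − (0.0592/n) log Q = +1.66 − (0.0592/1)(0.749) = +1.616 V.

+1.616 V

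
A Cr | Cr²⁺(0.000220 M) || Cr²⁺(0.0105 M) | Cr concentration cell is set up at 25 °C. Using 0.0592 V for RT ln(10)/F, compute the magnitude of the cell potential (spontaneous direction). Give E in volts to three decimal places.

+0.050 V

For a concentration cell E°cell = 0. The 0.0105 M side is the cathode (reduction is favoured where [Cr²⁺] is higher).
With n = 2, E = −(0.0592/2) log([Cr²⁺]ₐₙ/[Cr²⁺]꜀ₐₜ) = −(0.0592/2) log(0.00022/0.0105) = −(0.0592/2)(-1.679) = +0.050 V.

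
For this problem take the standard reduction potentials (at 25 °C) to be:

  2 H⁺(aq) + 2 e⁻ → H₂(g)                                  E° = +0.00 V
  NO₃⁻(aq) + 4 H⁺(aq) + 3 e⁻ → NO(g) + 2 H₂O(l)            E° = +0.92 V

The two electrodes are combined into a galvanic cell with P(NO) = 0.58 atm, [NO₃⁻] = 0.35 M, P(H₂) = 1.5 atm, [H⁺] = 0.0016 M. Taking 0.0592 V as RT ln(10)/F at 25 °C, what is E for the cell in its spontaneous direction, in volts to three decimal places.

+0.866 V

NO₃⁻/NO is the cathode (higher E°), H⁺/H₂ the anode: E°cell = +0.92 − (+0.00) = +0.92 V, n = 6.
Overall: 2 NO₃⁻(aq) + 2 H⁺(aq) + 3 H₂(g) → 2 NO(g) + 4 H₂O(l)
Q = P(NO)^2 / ([NO₃⁻]^2·[H⁺]^2·P(H₂)^3); log Q = 5.502.
E = E° − (0.0592/n) log Q = +0.92 − (0.0592/6)(5.502) = +0.866 V.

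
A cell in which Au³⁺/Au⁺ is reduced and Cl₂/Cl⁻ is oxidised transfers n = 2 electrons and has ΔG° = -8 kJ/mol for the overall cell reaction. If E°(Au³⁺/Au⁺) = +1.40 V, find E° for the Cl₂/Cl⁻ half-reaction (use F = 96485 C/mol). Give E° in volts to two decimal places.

+1.36 V

E°cell = −ΔG°/(nF) = −(-8×10³)/((2)(96485)) = +0.041 V.
Since Au³⁺/Au⁺ is the cathode and Cl₂/Cl⁻ the anode, E°cell = E°(Au³⁺/Au⁺) − E°(Cl₂/Cl⁻).
So E°(Cl₂/Cl⁻) = E°(Au³⁺/Au⁺) − E°cell = (+1.40) − (+0.041) = +1.36 V.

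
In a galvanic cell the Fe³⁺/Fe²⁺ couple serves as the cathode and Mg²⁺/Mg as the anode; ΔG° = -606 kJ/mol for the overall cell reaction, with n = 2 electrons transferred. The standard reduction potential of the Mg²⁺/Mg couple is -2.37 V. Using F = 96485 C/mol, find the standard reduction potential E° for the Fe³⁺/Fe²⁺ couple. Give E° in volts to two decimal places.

+0.77 V

E°cell = −ΔG°/(nF) = −(-606×10³)/((2)(96485)) = +3.140 V.
Since Fe³⁺/Fe²⁺ is the cathode and Mg²⁺/Mg the anode, E°cell = E°(Fe³⁺/Fe²⁺) − E°(Mg²⁺/Mg).
So E°(Fe³⁺/Fe²⁺) = E°cell + E°(Mg²⁺/Mg) = +3.140 + (-2.37) = +0.77 V.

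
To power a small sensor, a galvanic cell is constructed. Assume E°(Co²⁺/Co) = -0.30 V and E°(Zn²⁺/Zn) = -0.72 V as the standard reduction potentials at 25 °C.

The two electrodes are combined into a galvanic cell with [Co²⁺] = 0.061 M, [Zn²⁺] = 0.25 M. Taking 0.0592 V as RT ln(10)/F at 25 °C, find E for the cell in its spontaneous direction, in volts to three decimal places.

+0.402 V

Co²⁺/Co is the cathode (higher E°), Zn²⁺/Zn the anode: E°cell = -0.30 − (-0.72) = +0.42 V, n = 2.
Overall: Co²⁺(aq) + Zn(s) → Co(s) + Zn²⁺(aq)
Q = [Zn²⁺] / ([Co²⁺]); log Q = 0.613.
E = E° − (0.0592/n) log Q = +0.42 − (0.0592/2)(0.613) = +0.402 V.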